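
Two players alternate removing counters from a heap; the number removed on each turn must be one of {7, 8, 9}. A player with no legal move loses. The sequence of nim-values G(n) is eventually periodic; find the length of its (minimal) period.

16

G(0) = 0
G(1) = mex{} = 0
G(2) = mex{} = 0
G(3) = mex{} = 0
G(4) = mex{} = 0
G(5) = mex{} = 0
G(6) = mex{} = 0
G(7) = mex{0} = 1
G(8) = mex{0,0} = 1
G(9) = mex{0,0,0} = 1
G(10) = mex{0,0,0} = 1
G(11) = mex{0,0,0} = 1
G(12) = mex{0,0,0} = 1
G(13) = mex{0,0,0} = 1
G(14) = mex{1,0,0} = 2
G(15) = mex{1,1,0} = 2
G(16) = mex{1,1,1} = 0
G(17) = mex{1,1,1} = 0
G(18) = mex{1,1,1} = 0
G(19) = mex{1,1,1} = 0
G(20) = mex{1,1,1} = 0
G(21) = mex{2,1,1} = 0
G(22) = mex{2,2,1} = 0
G(23) = mex{0,2,2} = 1
G(24) = mex{0,0,2} = 1
G(25) = mex{0,0,0} = 1
G(26) = mex{0,0,0} = 1
G(27) = mex{0,0,0} = 1
G(28) = mex{0,0,0} = 1
G(29) = mex{0,0,0} = 1
G(30) = mex{1,0,0} = 2
G(31) = mex{1,1,0} = 2
G(32) = mex{1,1,1} = 0
G(33) = mex{1,1,1} = 0
G(n+16) = G(n) holds for n = 0,…,8 (a full window of length max(S) = 9), so the sequence is purely periodic with period 16.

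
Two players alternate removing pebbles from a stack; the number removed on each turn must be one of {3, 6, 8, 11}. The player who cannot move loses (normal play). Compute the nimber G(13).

n :  0  1  2  3  4  5  6  7  8  9 10 11 12 13
G :  0  0  0  1  1  1  2  2  2  3  3  3  4  4

4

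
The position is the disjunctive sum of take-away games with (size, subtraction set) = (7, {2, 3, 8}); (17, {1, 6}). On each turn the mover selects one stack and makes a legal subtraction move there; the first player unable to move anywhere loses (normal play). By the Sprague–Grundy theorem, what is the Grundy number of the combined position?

0

Stack A, S = {2, 3, 8}:
G(0) = 0
G(1) = mex{} = 0
G(2) = mex{0} = 1
G(3) = mex{0,0} = 1
G(4) = mex{1,0} = 2
G(5) = mex{1,1} = 0
G(6) = mex{2,1} = 0
G(7) = mex{0,2} = 1
G_A(7) = 1.
Stack B, S = {1, 6}:
n :  0  1  2  3  4  5  6  7  8  9 10 11 12 13 14 15 16 17
G :  0  1  0  1  0  1  2  0  1  0  1  0  1  2  0  1  0  1
G_B(17) = 1.
Combined Grundy value = 1 ⊕ 1 = 0.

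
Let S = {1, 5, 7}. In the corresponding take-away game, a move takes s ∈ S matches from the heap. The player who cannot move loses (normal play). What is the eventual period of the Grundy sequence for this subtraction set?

2

G(0) = 0
G(1) = mex{0} = 1
G(2) = mex{1} = 0
G(3) = mex{0} = 1
G(4) = mex{1} = 0
G(5) = mex{0,0} = 1
G(6) = mex{1,1} = 0
G(7) = mex{0,0,0} = 1
G(8) = mex{1,1,1} = 0
G(9) = mex{0,0,0} = 1
G(10) = mex{1,1,1} = 0
G(11) = mex{0,0,0} = 1
G(12) = mex{1,1,1} = 0
G(13) = mex{0,0,0} = 1
G(14) = mex{1,1,1} = 0
G(n+2) = G(n) holds for n = 0,…,6 (a full window of length max(S) = 7), so the sequence is purely periodic with period 2.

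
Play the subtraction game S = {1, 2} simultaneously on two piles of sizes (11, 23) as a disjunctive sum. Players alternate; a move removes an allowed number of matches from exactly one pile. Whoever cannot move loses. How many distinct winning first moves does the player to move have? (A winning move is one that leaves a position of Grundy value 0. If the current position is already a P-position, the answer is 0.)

0

All piles use S = {1, 2}:
n :  0  1  2  3  4  5  6  7  8  9 10 11 12 13 14 15 16 17 18 19 20 21 22 23
G :  0  1  2  0  1  2  0  1  2  0  1  2  0  1  2  0  1  2  0  1  2  0  1  2
Pile A: G(11) = 2.
Pile B: G(23) = 2.
Combined Grundy value = 2 ⊕ 2 = 0.
A winning move leaves total XOR = 0, i.e. changes one component's Grundy value g to g ⊕ X where X is the current total.
Pile A: target g' = 2⊕0 = 2, but every legal move changes the Grundy value (mex property), so 0 moves.
Pile B: target g' = 2⊕0 = 2, but every legal move changes the Grundy value (mex property), so 0 moves.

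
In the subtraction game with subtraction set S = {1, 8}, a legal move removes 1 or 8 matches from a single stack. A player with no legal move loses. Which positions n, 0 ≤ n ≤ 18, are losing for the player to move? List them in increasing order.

G(0) = 0
G(1) = mex{0} = 1
G(2) = mex{1} = 0
G(3) = mex{0} = 1
G(4) = mex{1} = 0
G(5) = mex{0} = 1
G(6) = mex{1} = 0
G(7) = mex{0} = 1
G(8) = mex{1,0} = 2
G(9) = mex{2,1} = 0
G(10) = mex{0,0} = 1
G(11) = mex{1,1} = 0
G(12) = mex{0,0} = 1
G(13) = mex{1,1} = 0
G(14) = mex{0,0} = 1
G(15) = mex{1,1} = 0
G(16) = mex{0,2} = 1
G(17) = mex{1,0} = 2
G(18) = mex{2,1} = 0
P-positions are exactly the n with G(n) = 0.

0, 2, 4, 6, 9, 11, 13, 15, 18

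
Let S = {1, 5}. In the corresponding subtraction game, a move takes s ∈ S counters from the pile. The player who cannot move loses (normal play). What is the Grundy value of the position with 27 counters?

G(0) = 0
G(1) = mex{0} = 1
G(2) = mex{1} = 0
G(3) = mex{0} = 1
G(4) = mex{1} = 0
G(5) = mex{0,0} = 1
G(6) = mex{1,1} = 0
G(7) = mex{0,0} = 1
G(8) = mex{1,1} = 0
G(9) = mex{0,0} = 1
G(10) = mex{1,1} = 0
G(11) = mex{0,0} = 1
G(12) = mex{1,1} = 0
G(13) = mex{0,0} = 1
G(14) = mex{1,1} = 0
G(15) = mex{0,0} = 1
G(16) = mex{1,1} = 0
G(17) = mex{0,0} = 1
G(18) = mex{1,1} = 0
G(19) = mex{0,0} = 1
G(20) = mex{1,1} = 0
G(21) = mex{0,0} = 1
G(22) = mex{1,1} = 0
G(23) = mex{0,0} = 1
G(24) = mex{1,1} = 0
G(25) = mex{0,0} = 1
G(26) = mex{1,1} = 0
G(27) = mex{0,0} = 1

1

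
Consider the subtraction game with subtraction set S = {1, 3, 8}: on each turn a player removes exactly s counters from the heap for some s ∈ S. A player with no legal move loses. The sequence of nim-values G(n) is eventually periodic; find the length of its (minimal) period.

11

G(0) = 0
G(1) = mex{0} = 1
G(2) = mex{1} = 0
G(3) = mex{0,0} = 1
G(4) = mex{1,1} = 0
G(5) = mex{0,0} = 1
G(6) = mex{1,1} = 0
G(7) = mex{0,0} = 1
G(8) = mex{1,1,0} = 2
G(9) = mex{2,0,1} = 3
G(10) = mex{3,1,0} = 2
G(11) = mex{2,2,1} = 0
G(12) = mex{0,3,0} = 1
G(13) = mex{1,2,1} = 0
G(14) = mex{0,0,0} = 1
G(15) = mex{1,1,1} = 0
G(16) = mex{0,0,2} = 1
G(17) = mex{1,1,3} = 0
G(18) = mex{0,0,2} = 1
G(19) = mex{1,1,0} = 2
G(20) = mex{2,0,1} = 3
G(21) = mex{3,1,0} = 2
G(22) = mex{2,2,1} = 0
G(23) = mex{0,3,0} = 1
G(n+11) = G(n) holds for n = 0,…,7 (a full window of length max(S) = 8), so the sequence is purely periodic with period 11.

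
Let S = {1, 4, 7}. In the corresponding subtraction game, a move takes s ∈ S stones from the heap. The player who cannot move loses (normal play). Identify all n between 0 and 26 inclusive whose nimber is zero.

n :  0  1  2  3  4  5  6  7  8  9 10 11 12 13 14 15 16 17 18 19 20 21 22 23 24 25 26
G :  0  1  0  1  2  0  1  2  0  1  0  1  2  0  1  2  0  1  0  1  2  0  1  2  0  1  0
P-positions are exactly the n with G(n) = 0.

0, 2, 5, 8, 10, 13, 16, 18, 21, 24, 26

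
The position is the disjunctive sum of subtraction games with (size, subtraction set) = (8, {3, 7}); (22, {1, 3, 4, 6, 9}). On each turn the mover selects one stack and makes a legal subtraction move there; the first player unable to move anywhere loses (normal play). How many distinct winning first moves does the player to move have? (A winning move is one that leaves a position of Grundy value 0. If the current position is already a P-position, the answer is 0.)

2

Stack A, S = {3, 7}:
n : 0 1 2 3 4 5 6 7 8
G : 0 0 0 1 1 1 0 2 2
G_A(8) = 2.
Stack B, S = {1, 3, 4, 6, 9}:
n :  0  1  2  3  4  5  6  7  8  9 10 11 12 13 14 15 16 17 18 19 20 21 22
G :  0  1  0  1  2  3  2  0  1  4  3  2  0  1  0  1  2  3  2  0  1  4  3
G_B(22) = 3.
Combined Grundy value = 2 ⊕ 3 = 1.
A winning move leaves total XOR = 0, i.e. changes one component's Grundy value g to g ⊕ X where X is the current total.
Stack A: need g' = 2⊕1 = 3. Options: 8−3→G=1, 8−7→G=0. Hits: 0.
Stack B: need g' = 3⊕1 = 2. Options: 22−1→G=4, 22−3→G=0, 22−4→G=2, 22−6→G=2, 22−9→G=1. Hits: 2.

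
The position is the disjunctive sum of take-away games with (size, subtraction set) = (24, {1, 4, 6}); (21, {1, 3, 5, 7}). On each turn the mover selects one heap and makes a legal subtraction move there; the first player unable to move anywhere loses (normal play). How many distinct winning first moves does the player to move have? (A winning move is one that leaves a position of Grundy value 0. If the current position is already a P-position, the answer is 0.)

2

Heap A, S = {1, 4, 6}:
n :  0  1  2  3  4  5  6  7  8  9 10 11 12 13 14 15 16 17 18 19 20 21 22 23 24
G :  0  1  0  1  2  0  1  0  1  2  0  1  0  1  2  0  1  0  1  2  0  1  0  1  2
G_A(24) = 2.
Heap B, S = {1, 3, 5, 7}:
G(0) = 0
G(1) = mex{0} = 1
G(2) = mex{1} = 0
G(3) = mex{0,0} = 1
G(4) = mex{1,1} = 0
G(5) = mex{0,0,0} = 1
G(6) = mex{1,1,1} = 0
G(7) = mex{0,0,0,0} = 1
G(8) = mex{1,1,1,1} = 0
G(9) = mex{0,0,0,0} = 1
G(10) = mex{1,1,1,1} = 0
G(11) = mex{0,0,0,0} = 1
G(12) = mex{1,1,1,1} = 0
G(13) = mex{0,0,0,0} = 1
G(14) = mex{1,1,1,1} = 0
G(15) = mex{0,0,0,0} = 1
G(16) = mex{1,1,1,1} = 0
G(17) = mex{0,0,0,0} = 1
G(18) = mex{1,1,1,1} = 0
G(19) = mex{0,0,0,0} = 1
G(20) = mex{1,1,1,1} = 0
G(21) = mex{0,0,0,0} = 1
G_B(21) = 1.
Combined Grundy value = 2 ⊕ 1 = 3.
A winning move leaves total XOR = 0, i.e. changes one component's Grundy value g to g ⊕ X where X is the current total.
Heap A: need g' = 2⊕3 = 1. Options: 24−1→G=1, 24−4→G=0, 24−6→G=1. Hits: 2.
Heap B: need g' = 1⊕3 = 2. Options: 21−1→G=0, 21−3→G=0, 21−5→G=0, 21−7→G=0. Hits: 0.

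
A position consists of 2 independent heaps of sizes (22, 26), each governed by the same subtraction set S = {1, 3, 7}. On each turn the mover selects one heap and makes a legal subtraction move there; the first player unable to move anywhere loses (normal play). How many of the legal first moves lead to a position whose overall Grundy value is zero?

0

All heaps use S = {1, 3, 7}:
n :  0  1  2  3  4  5  6  7  8  9 10 11 12 13 14 15 16 17 18 19 20 21 22 23 24 25 26
G :  0  1  0  1  0  1  0  1  0  1  0  1  0  1  0  1  0  1  0  1  0  1  0  1  0  1  0
Heap A: G(22) = 0.
Heap B: G(26) = 0.
Combined Grundy value = 0 ⊕ 0 = 0.
A winning move leaves total XOR = 0, i.e. changes one component's Grundy value g to g ⊕ X where X is the current total.
Heap A: target g' = 0⊕0 = 0, but every legal move changes the Grundy value (mex property), so 0 moves.
Heap B: target g' = 0⊕0 = 0, but every legal move changes the Grundy value (mex property), so 0 moves.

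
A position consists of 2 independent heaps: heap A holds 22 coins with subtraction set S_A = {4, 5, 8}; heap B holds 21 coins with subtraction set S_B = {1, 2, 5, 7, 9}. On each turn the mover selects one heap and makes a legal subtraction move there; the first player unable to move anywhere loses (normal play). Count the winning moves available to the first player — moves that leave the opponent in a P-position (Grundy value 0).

4

Heap A, S = {4, 5, 8}:
G(0) = 0
G(1) = mex{} = 0
G(2) = mex{} = 0
G(3) = mex{} = 0
G(4) = mex{0} = 1
G(5) = mex{0,0} = 1
G(6) = mex{0,0} = 1
G(7) = mex{0,0} = 1
G(8) = mex{1,0,0} = 2
G(9) = mex{1,1,0} = 2
G(10) = mex{1,1,0} = 2
G(11) = mex{1,1,0} = 2
G(12) = mex{2,1,1} = 0
G(13) = mex{2,2,1} = 0
G(14) = mex{2,2,1} = 0
G(15) = mex{2,2,1} = 0
G(16) = mex{0,2,2} = 1
G(17) = mex{0,0,2} = 1
G(18) = mex{0,0,2} = 1
G(19) = mex{0,0,2} = 1
G(20) = mex{1,0,0} = 2
G(21) = mex{1,1,0} = 2
G(22) = mex{1,1,0} = 2
G_A(22) = 2.
Heap B, S = {1, 2, 5, 7, 9}:
n :  0  1  2  3  4  5  6  7  8  9 10 11 12 13 14 15 16 17 18 19 20 21
G :  0  1  2  0  1  2  0  1  2  3  4  5  3  4  0  1  2  0  1  2  0  1
G_B(21) = 1.
Combined Grundy value = 2 ⊕ 1 = 3.
A winning move leaves total XOR = 0, i.e. changes one component's Grundy value g to g ⊕ X where X is the current total.
Heap A: need g' = 2⊕3 = 1. Options: 22−4→G=1, 22−5→G=1, 22−8→G=0. Hits: 2.
Heap B: need g' = 1⊕3 = 2. Options: 21−1→G=0, 21−2→G=2, 21−5→G=2, 21−7→G=0, 21−9→G=3. Hits: 2.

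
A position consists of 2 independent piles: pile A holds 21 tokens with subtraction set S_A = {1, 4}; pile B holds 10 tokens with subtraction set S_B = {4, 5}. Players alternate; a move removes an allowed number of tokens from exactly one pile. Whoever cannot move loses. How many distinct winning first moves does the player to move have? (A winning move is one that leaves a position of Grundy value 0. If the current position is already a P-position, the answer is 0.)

Pile A, S = {1, 4}:
n :  0  1  2  3  4  5  6  7  8  9 10 11 12 13 14 15 16 17 18 19 20 21
G :  0  1  0  1  2  0  1  0  1  2  0  1  0  1  2  0  1  0  1  2  0  1
G_A(21) = 1.
Pile B, S = {4, 5}:
G(0) = 0
G(1) = mex{} = 0
G(2) = mex{} = 0
G(3) = mex{} = 0
G(4) = mex{0} = 1
G(5) = mex{0,0} = 1
G(6) = mex{0,0} = 1
G(7) = mex{0,0} = 1
G(8) = mex{1,0} = 2
G(9) = mex{1,1} = 0
G(10) = mex{1,1} = 0
G_B(10) = 0.
Combined Grundy value = 1 ⊕ 0 = 1.
A winning move leaves total XOR = 0, i.e. changes one component's Grundy value g to g ⊕ X where X is the current total.
Pile A: need g' = 1⊕1 = 0. Options: 21−1→G=0, 21−4→G=0. Hits: 2.
Pile B: need g' = 0⊕1 = 1. Options: 10−4→G=1, 10−5→G=1. Hits: 2.

4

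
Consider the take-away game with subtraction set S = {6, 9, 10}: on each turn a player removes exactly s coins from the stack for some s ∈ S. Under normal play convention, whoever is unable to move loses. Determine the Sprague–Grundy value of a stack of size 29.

2

n :  0  1  2  3  4  5  6  7  8  9 10 11 12 13 14 15 16 17 18 19 20 21 22 23 24 25 26 27 28 29
G :  0  0  0  0  0  0  1  1  1  1  1  1  2  2  2  2  0  0  0  0  0  0  1  1  1  1  1  1  2  2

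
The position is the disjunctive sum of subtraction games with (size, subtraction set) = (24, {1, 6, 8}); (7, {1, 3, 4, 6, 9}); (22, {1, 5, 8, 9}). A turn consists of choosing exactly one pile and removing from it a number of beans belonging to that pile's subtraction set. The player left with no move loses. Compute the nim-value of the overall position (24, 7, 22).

Pile A, S = {1, 6, 8}:
n :  0  1  2  3  4  5  6  7  8  9 10 11 12 13 14 15 16 17 18 19 20 21 22 23 24
G :  0  1  0  1  0  1  2  0  1  0  1  0  1  2  0  1  0  1  0  1  2  0  1  0  1
G_A(24) = 1.
Pile B, S = {1, 3, 4, 6, 9}:
G(0) = 0
G(1) = mex{0} = 1
G(2) = mex{1} = 0
G(3) = mex{0,0} = 1
G(4) = mex{1,1,0} = 2
G(5) = mex{2,0,1} = 3
G(6) = mex{3,1,0,0} = 2
G(7) = mex{2,2,1,1} = 0
G_B(7) = 0.
Pile C, S = {1, 5, 8, 9}:
n :  0  1  2  3  4  5  6  7  8  9 10 11 12 13 14 15 16 17 18 19 20 21 22
G :  0  1  0  1  0  1  0  1  2  3  2  3  2  3  2  3  0  1  0  1  0  1  0
G_C(22) = 0.
Combined Grundy value = 1 ⊕ 0 ⊕ 0 = 1.

1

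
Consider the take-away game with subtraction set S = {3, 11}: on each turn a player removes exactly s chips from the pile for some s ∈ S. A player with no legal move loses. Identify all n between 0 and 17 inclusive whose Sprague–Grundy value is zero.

0, 1, 2, 6, 7, 8, 14, 15, 16

n :  0  1  2  3  4  5  6  7  8  9 10 11 12 13 14 15 16 17
G :  0  0  0  1  1  1  0  0  0  1  1  1  2  2  0  0  0  1
P-positions are exactly the n with G(n) = 0.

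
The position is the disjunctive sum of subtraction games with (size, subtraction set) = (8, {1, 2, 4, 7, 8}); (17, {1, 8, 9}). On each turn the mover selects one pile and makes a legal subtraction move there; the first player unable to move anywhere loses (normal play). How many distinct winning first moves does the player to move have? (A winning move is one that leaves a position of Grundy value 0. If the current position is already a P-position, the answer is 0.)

Pile A, S = {1, 2, 4, 7, 8}:
n : 0 1 2 3 4 5 6 7 8
G : 0 1 2 0 1 2 0 1 2
G_A(8) = 2.
Pile B, S = {1, 8, 9}:
G(0) = 0
G(1) = mex{0} = 1
G(2) = mex{1} = 0
G(3) = mex{0} = 1
G(4) = mex{1} = 0
G(5) = mex{0} = 1
G(6) = mex{1} = 0
G(7) = mex{0} = 1
G(8) = mex{1,0} = 2
G(9) = mex{2,1,0} = 3
G(10) = mex{3,0,1} = 2
G(11) = mex{2,1,0} = 3
G(12) = mex{3,0,1} = 2
G(13) = mex{2,1,0} = 3
G(14) = mex{3,0,1} = 2
G(15) = mex{2,1,0} = 3
G(16) = mex{3,2,1} = 0
G(17) = mex{0,3,2} = 1
G_B(17) = 1.
Combined Grundy value = 2 ⊕ 1 = 3.
A winning move leaves total XOR = 0, i.e. changes one component's Grundy value g to g ⊕ X where X is the current total.
Pile A: need g' = 2⊕3 = 1. Options: 8−1→G=1, 8−2→G=0, 8−4→G=1, 8−7→G=1, 8−8→G=0. Hits: 3.
Pile B: need g' = 1⊕3 = 2. Options: 17−1→G=0, 17−8→G=3, 17−9→G=2. Hits: 1.

4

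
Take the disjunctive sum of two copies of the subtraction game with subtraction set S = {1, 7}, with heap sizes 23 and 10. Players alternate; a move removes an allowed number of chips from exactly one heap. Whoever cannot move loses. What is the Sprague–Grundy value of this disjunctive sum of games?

All heaps use S = {1, 7}:
G(0) = 0
G(1) = mex{0} = 1
G(2) = mex{1} = 0
G(3) = mex{0} = 1
G(4) = mex{1} = 0
G(5) = mex{0} = 1
G(6) = mex{1} = 0
G(7) = mex{0,0} = 1
G(8) = mex{1,1} = 0
G(9) = mex{0,0} = 1
G(10) = mex{1,1} = 0
G(11) = mex{0,0} = 1
G(12) = mex{1,1} = 0
G(13) = mex{0,0} = 1
G(14) = mex{1,1} = 0
G(15) = mex{0,0} = 1
G(16) = mex{1,1} = 0
G(17) = mex{0,0} = 1
G(18) = mex{1,1} = 0
G(19) = mex{0,0} = 1
G(20) = mex{1,1} = 0
G(21) = mex{0,0} = 1
G(22) = mex{1,1} = 0
G(23) = mex{0,0} = 1
Heap A: G(23) = 1.
Heap B: G(10) = 0.
Combined Grundy value = 1 ⊕ 0 = 1.

1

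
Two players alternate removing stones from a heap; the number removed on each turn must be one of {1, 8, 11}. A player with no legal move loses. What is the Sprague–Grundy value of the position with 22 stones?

1

n :  0  1  2  3  4  5  6  7  8  9 10 11 12 13 14 15 16 17 18 19 20 21 22
G :  0  1  0  1  0  1  0  1  2  0  1  2  3  2  3  2  0  1  0  1  2  0  1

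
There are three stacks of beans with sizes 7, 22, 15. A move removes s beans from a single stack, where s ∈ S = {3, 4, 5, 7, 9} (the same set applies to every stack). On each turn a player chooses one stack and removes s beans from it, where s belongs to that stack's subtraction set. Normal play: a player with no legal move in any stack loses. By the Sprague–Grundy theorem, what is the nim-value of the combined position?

0

All stacks use S = {3, 4, 5, 7, 9}:
n :  0  1  2  3  4  5  6  7  8  9 10 11 12 13 14 15 16 17 18 19 20 21 22
G :  0  0  0  1  1  1  2  2  2  3  3  3  0  0  0  1  1  1  2  2  2  3  3
Stack A: G(7) = 2.
Stack B: G(22) = 3.
Stack C: G(15) = 1.
Combined Grundy value = 2 ⊕ 3 ⊕ 1 = 0.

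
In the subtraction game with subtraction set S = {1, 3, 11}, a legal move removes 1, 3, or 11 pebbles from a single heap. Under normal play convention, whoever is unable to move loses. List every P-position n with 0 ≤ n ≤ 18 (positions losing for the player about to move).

G(0) = 0
G(1) = mex{0} = 1
G(2) = mex{1} = 0
G(3) = mex{0,0} = 1
G(4) = mex{1,1} = 0
G(5) = mex{0,0} = 1
G(6) = mex{1,1} = 0
G(7) = mex{0,0} = 1
G(8) = mex{1,1} = 0
G(9) = mex{0,0} = 1
G(10) = mex{1,1} = 0
G(11) = mex{0,0,0} = 1
G(12) = mex{1,1,1} = 0
G(13) = mex{0,0,0} = 1
G(14) = mex{1,1,1} = 0
G(15) = mex{0,0,0} = 1
G(16) = mex{1,1,1} = 0
G(17) = mex{0,0,0} = 1
G(18) = mex{1,1,1} = 0
P-positions are exactly the n with G(n) = 0.

0, 2, 4, 6, 8, 10, 12, 14, 16, 18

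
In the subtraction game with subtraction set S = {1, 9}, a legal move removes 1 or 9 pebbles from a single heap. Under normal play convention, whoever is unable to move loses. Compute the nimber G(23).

1

n :  0  1  2  3  4  5  6  7  8  9 10 11 12 13 14 15 16 17 18 19 20 21 22 23
G :  0  1  0  1  0  1  0  1  0  1  0  1  0  1  0  1  0  1  0  1  0  1  0  1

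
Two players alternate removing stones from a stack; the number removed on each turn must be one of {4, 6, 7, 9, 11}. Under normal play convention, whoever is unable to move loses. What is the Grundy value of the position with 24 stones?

G(0) = 0
G(1) = mex{} = 0
G(2) = mex{} = 0
G(3) = mex{} = 0
G(4) = mex{0} = 1
G(5) = mex{0} = 1
G(6) = mex{0,0} = 1
G(7) = mex{0,0,0} = 1
G(8) = mex{1,0,0} = 2
G(9) = mex{1,0,0,0} = 2
G(10) = mex{1,1,0,0} = 2
G(11) = mex{1,1,1,0,0} = 2
G(12) = mex{2,1,1,0,0} = 3
G(13) = mex{2,1,1,1,0} = 3
G(14) = mex{2,2,1,1,0} = 3
G(15) = mex{2,2,2,1,1} = 0
G(16) = mex{3,2,2,1,1} = 0
G(17) = mex{3,2,2,2,1} = 0
G(18) = mex{3,3,2,2,1} = 0
G(19) = mex{0,3,3,2,2} = 1
G(20) = mex{0,3,3,2,2} = 1
G(21) = mex{0,0,3,3,2} = 1
G(22) = mex{0,0,0,3,2} = 1
G(23) = mex{1,0,0,3,3} = 2
G(24) = mex{1,0,0,0,3} = 2

2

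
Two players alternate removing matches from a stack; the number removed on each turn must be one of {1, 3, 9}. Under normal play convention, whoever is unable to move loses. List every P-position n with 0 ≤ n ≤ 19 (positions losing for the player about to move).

n :  0  1  2  3  4  5  6  7  8  9 10 11 12 13 14 15 16 17 18 19
G :  0  1  0  1  0  1  0  1  0  1  0  1  0  1  0  1  0  1  0  1
P-positions are exactly the n with G(n) = 0.

0, 2, 4, 6, 8, 10, 12, 14, 16, 18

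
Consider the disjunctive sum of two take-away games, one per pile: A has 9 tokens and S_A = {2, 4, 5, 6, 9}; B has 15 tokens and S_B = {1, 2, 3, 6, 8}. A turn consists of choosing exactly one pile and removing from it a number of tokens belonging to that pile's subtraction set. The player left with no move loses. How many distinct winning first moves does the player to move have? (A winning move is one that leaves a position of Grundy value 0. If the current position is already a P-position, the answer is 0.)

2

Pile A, S = {2, 4, 5, 6, 9}:
n : 0 1 2 3 4 5 6 7 8 9
G : 0 0 1 1 2 2 3 3 0 4
G_A(9) = 4.
Pile B, S = {1, 2, 3, 6, 8}:
G(0) = 0
G(1) = mex{0} = 1
G(2) = mex{1,0} = 2
G(3) = mex{2,1,0} = 3
G(4) = mex{3,2,1} = 0
G(5) = mex{0,3,2} = 1
G(6) = mex{1,0,3,0} = 2
G(7) = mex{2,1,0,1} = 3
G(8) = mex{3,2,1,2,0} = 4
G(9) = mex{4,3,2,3,1} = 0
G(10) = mex{0,4,3,0,2} = 1
G(11) = mex{1,0,4,1,3} = 2
G(12) = mex{2,1,0,2,0} = 3
G(13) = mex{3,2,1,3,1} = 0
G(14) = mex{0,3,2,4,2} = 1
G(15) = mex{1,0,3,0,3} = 2
G_B(15) = 2.
Combined Grundy value = 4 ⊕ 2 = 6.
A winning move leaves total XOR = 0, i.e. changes one component's Grundy value g to g ⊕ X where X is the current total.
Pile A: need g' = 4⊕6 = 2. Options: 9−2→G=3, 9−4→G=2, 9−5→G=2, 9−6→G=1, 9−9→G=0. Hits: 2.
Pile B: need g' = 2⊕6 = 4. Options: 15−1→G=1, 15−2→G=0, 15−3→G=3, 15−6→G=0, 15−8→G=3. Hits: 0.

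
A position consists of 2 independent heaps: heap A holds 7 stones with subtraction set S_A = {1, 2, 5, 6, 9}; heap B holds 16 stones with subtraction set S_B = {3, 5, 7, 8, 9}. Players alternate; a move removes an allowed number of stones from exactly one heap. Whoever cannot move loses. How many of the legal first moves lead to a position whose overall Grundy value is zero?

2

Heap A, S = {1, 2, 5, 6, 9}:
G(0) = 0
G(1) = mex{0} = 1
G(2) = mex{1,0} = 2
G(3) = mex{2,1} = 0
G(4) = mex{0,2} = 1
G(5) = mex{1,0,0} = 2
G(6) = mex{2,1,1,0} = 3
G(7) = mex{3,2,2,1} = 0
G_A(7) = 0.
Heap B, S = {3, 5, 7, 8, 9}:
n :  0  1  2  3  4  5  6  7  8  9 10 11 12 13 14 15 16
G :  0  0  0  1  1  1  2  2  2  3  3  3  0  0  0  1  1
G_B(16) = 1.
Combined Grundy value = 0 ⊕ 1 = 1.
A winning move leaves total XOR = 0, i.e. changes one component's Grundy value g to g ⊕ X where X is the current total.
Heap A: need g' = 0⊕1 = 1. Options: 7−1→G=3, 7−2→G=2, 7−5→G=2, 7−6→G=1. Hits: 1.
Heap B: need g' = 1⊕1 = 0. Options: 16−3→G=0, 16−5→G=3, 16−7→G=3, 16−8→G=2, 16−9→G=2. Hits: 1.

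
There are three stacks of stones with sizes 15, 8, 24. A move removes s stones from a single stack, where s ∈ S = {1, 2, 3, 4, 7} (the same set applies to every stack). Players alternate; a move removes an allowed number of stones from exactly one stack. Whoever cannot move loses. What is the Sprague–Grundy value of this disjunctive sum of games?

All stacks use S = {1, 2, 3, 4, 7}:
n :  0  1  2  3  4  5  6  7  8  9 10 11 12 13 14 15 16 17 18 19 20 21 22 23 24
G :  0  1  2  3  4  0  1  2  3  4  0  1  2  3  4  0  1  2  3  4  0  1  2  3  4
Stack A: G(15) = 0.
Stack B: G(8) = 3.
Stack C: G(24) = 4.
Combined Grundy value = 0 ⊕ 3 ⊕ 4 = 7.

7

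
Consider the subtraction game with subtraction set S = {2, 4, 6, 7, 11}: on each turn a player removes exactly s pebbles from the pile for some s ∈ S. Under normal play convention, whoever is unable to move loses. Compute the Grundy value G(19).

n :  0  1  2  3  4  5  6  7  8  9 10 11 12 13 14 15 16 17 18 19
G :  0  0  1  1  2  2  3  3  4  0  0  1  1  2  2  3  3  4  0  0

0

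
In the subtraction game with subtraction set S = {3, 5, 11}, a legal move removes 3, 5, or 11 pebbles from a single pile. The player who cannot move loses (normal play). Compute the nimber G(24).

G(0) = 0
G(1) = mex{} = 0
G(2) = mex{} = 0
G(3) = mex{0} = 1
G(4) = mex{0} = 1
G(5) = mex{0,0} = 1
G(6) = mex{1,0} = 2
G(7) = mex{1,0} = 2
G(8) = mex{1,1} = 0
G(9) = mex{2,1} = 0
G(10) = mex{2,1} = 0
G(11) = mex{0,2,0} = 1
G(12) = mex{0,2,0} = 1
G(13) = mex{0,0,0} = 1
G(14) = mex{1,0,1} = 2
G(15) = mex{1,0,1} = 2
G(16) = mex{1,1,1} = 0
G(17) = mex{2,1,2} = 0
G(18) = mex{2,1,2} = 0
G(19) = mex{0,2,0} = 1
G(20) = mex{0,2,0} = 1
G(21) = mex{0,0,0} = 1
G(22) = mex{1,0,1} = 2
G(23) = mex{1,0,1} = 2
G(24) = mex{1,1,1} = 0

0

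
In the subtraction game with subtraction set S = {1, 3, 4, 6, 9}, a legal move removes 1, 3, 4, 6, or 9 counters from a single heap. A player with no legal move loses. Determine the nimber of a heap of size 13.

G(0) = 0
G(1) = mex{0} = 1
G(2) = mex{1} = 0
G(3) = mex{0,0} = 1
G(4) = mex{1,1,0} = 2
G(5) = mex{2,0,1} = 3
G(6) = mex{3,1,0,0} = 2
G(7) = mex{2,2,1,1} = 0
G(8) = mex{0,3,2,0} = 1
G(9) = mex{1,2,3,1,0} = 4
G(10) = mex{4,0,2,2,1} = 3
G(11) = mex{3,1,0,3,0} = 2
G(12) = mex{2,4,1,2,1} = 0
G(13) = mex{0,3,4,0,2} = 1

1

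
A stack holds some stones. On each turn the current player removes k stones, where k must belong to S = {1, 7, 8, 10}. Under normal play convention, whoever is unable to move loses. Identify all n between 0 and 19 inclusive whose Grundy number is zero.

0, 2, 4, 6, 15, 17, 19

G(0) = 0
G(1) = mex{0} = 1
G(2) = mex{1} = 0
G(3) = mex{0} = 1
G(4) = mex{1} = 0
G(5) = mex{0} = 1
G(6) = mex{1} = 0
G(7) = mex{0,0} = 1
G(8) = mex{1,1,0} = 2
G(9) = mex{2,0,1} = 3
G(10) = mex{3,1,0,0} = 2
G(11) = mex{2,0,1,1} = 3
G(12) = mex{3,1,0,0} = 2
G(13) = mex{2,0,1,1} = 3
G(14) = mex{3,1,0,0} = 2
G(15) = mex{2,2,1,1} = 0
G(16) = mex{0,3,2,0} = 1
G(17) = mex{1,2,3,1} = 0
G(18) = mex{0,3,2,2} = 1
G(19) = mex{1,2,3,3} = 0
P-positions are exactly the n with G(n) = 0.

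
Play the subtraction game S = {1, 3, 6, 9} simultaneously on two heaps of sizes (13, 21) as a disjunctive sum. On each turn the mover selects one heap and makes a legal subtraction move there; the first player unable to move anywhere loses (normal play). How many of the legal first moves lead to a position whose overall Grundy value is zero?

2

All heaps use S = {1, 3, 6, 9}:
G(0) = 0
G(1) = mex{0} = 1
G(2) = mex{1} = 0
G(3) = mex{0,0} = 1
G(4) = mex{1,1} = 0
G(5) = mex{0,0} = 1
G(6) = mex{1,1,0} = 2
G(7) = mex{2,0,1} = 3
G(8) = mex{3,1,0} = 2
G(9) = mex{2,2,1,0} = 3
G(10) = mex{3,3,0,1} = 2
G(11) = mex{2,2,1,0} = 3
G(12) = mex{3,3,2,1} = 0
G(13) = mex{0,2,3,0} = 1
G(14) = mex{1,3,2,1} = 0
G(15) = mex{0,0,3,2} = 1
G(16) = mex{1,1,2,3} = 0
G(17) = mex{0,0,3,2} = 1
G(18) = mex{1,1,0,3} = 2
G(19) = mex{2,0,1,2} = 3
G(20) = mex{3,1,0,3} = 2
G(21) = mex{2,2,1,0} = 3
Heap A: G(13) = 1.
Heap B: G(21) = 3.
Combined Grundy value = 1 ⊕ 3 = 2.
A winning move leaves total XOR = 0, i.e. changes one component's Grundy value g to g ⊕ X where X is the current total.
Heap A: need g' = 1⊕2 = 3. Options: 13−1→G=0, 13−3→G=2, 13−6→G=3, 13−9→G=0. Hits: 1.
Heap B: need g' = 3⊕2 = 1. Options: 21−1→G=2, 21−3→G=2, 21−6→G=1, 21−9→G=0. Hits: 1.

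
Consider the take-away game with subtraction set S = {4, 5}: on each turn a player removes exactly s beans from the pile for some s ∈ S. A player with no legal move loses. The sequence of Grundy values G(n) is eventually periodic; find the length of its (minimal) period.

9

n :  0  1  2  3  4  5  6  7  8  9 10 11 12 13 14 15 16 17 18 19
G :  0  0  0  0  1  1  1  1  2  0  0  0  0  1  1  1  1  2  0  0
G(n+9) = G(n) holds for n = 0,…,4 (a full window of length max(S) = 5), so the sequence is purely periodic with period 9.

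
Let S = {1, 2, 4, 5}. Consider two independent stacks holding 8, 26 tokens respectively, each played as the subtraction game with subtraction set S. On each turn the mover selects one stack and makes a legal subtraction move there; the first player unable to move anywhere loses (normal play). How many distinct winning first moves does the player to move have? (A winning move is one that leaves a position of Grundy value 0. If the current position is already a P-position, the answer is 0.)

0

All stacks use S = {1, 2, 4, 5}:
G(0) = 0
G(1) = mex{0} = 1
G(2) = mex{1,0} = 2
G(3) = mex{2,1} = 0
G(4) = mex{0,2,0} = 1
G(5) = mex{1,0,1,0} = 2
G(6) = mex{2,1,2,1} = 0
G(7) = mex{0,2,0,2} = 1
G(8) = mex{1,0,1,0} = 2
G(9) = mex{2,1,2,1} = 0
G(10) = mex{0,2,0,2} = 1
G(11) = mex{1,0,1,0} = 2
G(12) = mex{2,1,2,1} = 0
G(13) = mex{0,2,0,2} = 1
G(14) = mex{1,0,1,0} = 2
G(15) = mex{2,1,2,1} = 0
G(16) = mex{0,2,0,2} = 1
G(17) = mex{1,0,1,0} = 2
G(18) = mex{2,1,2,1} = 0
G(19) = mex{0,2,0,2} = 1
G(20) = mex{1,0,1,0} = 2
G(21) = mex{2,1,2,1} = 0
G(22) = mex{0,2,0,2} = 1
G(23) = mex{1,0,1,0} = 2
G(24) = mex{2,1,2,1} = 0
G(25) = mex{0,2,0,2} = 1
G(26) = mex{1,0,1,0} = 2
Stack A: G(8) = 2.
Stack B: G(26) = 2.
Combined Grundy value = 2 ⊕ 2 = 0.
A winning move leaves total XOR = 0, i.e. changes one component's Grundy value g to g ⊕ X where X is the current total.
Stack A: target g' = 2⊕0 = 2, but every legal move changes the Grundy value (mex property), so 0 moves.
Stack B: target g' = 2⊕0 = 2, but every legal move changes the Grundy value (mex property), so 0 moves.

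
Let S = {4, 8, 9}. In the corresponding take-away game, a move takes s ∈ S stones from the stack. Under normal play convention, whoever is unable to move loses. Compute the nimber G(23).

G(0) = 0
G(1) = mex{} = 0
G(2) = mex{} = 0
G(3) = mex{} = 0
G(4) = mex{0} = 1
G(5) = mex{0} = 1
G(6) = mex{0} = 1
G(7) = mex{0} = 1
G(8) = mex{1,0} = 2
G(9) = mex{1,0,0} = 2
G(10) = mex{1,0,0} = 2
G(11) = mex{1,0,0} = 2
G(12) = mex{2,1,0} = 3
G(13) = mex{2,1,1} = 0
G(14) = mex{2,1,1} = 0
G(15) = mex{2,1,1} = 0
G(16) = mex{3,2,1} = 0
G(17) = mex{0,2,2} = 1
G(18) = mex{0,2,2} = 1
G(19) = mex{0,2,2} = 1
G(20) = mex{0,3,2} = 1
G(21) = mex{1,0,3} = 2
G(22) = mex{1,0,0} = 2
G(23) = mex{1,0,0} = 2

2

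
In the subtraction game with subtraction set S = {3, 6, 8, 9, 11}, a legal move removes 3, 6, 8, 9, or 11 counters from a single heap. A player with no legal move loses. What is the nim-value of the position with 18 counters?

G(0) = 0
G(1) = mex{} = 0
G(2) = mex{} = 0
G(3) = mex{0} = 1
G(4) = mex{0} = 1
G(5) = mex{0} = 1
G(6) = mex{1,0} = 2
G(7) = mex{1,0} = 2
G(8) = mex{1,0,0} = 2
G(9) = mex{2,1,0,0} = 3
G(10) = mex{2,1,0,0} = 3
G(11) = mex{2,1,1,0,0} = 3
G(12) = mex{3,2,1,1,0} = 4
G(13) = mex{3,2,1,1,0} = 4
G(14) = mex{3,2,2,1,1} = 0
G(15) = mex{4,3,2,2,1} = 0
G(16) = mex{4,3,2,2,1} = 0
G(17) = mex{0,3,3,2,2} = 1
G(18) = mex{0,4,3,3,2} = 1

1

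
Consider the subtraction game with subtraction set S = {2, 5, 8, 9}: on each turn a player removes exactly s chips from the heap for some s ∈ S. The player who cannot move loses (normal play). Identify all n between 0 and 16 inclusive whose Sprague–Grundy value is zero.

0, 1, 4, 7, 11, 14

G(0) = 0
G(1) = mex{} = 0
G(2) = mex{0} = 1
G(3) = mex{0} = 1
G(4) = mex{1} = 0
G(5) = mex{1,0} = 2
G(6) = mex{0,0} = 1
G(7) = mex{2,1} = 0
G(8) = mex{1,1,0} = 2
G(9) = mex{0,0,0,0} = 1
G(10) = mex{2,2,1,0} = 3
G(11) = mex{1,1,1,1} = 0
G(12) = mex{3,0,0,1} = 2
G(13) = mex{0,2,2,0} = 1
G(14) = mex{2,1,1,2} = 0
G(15) = mex{1,3,0,1} = 2
G(16) = mex{0,0,2,0} = 1
P-positions are exactly the n with G(n) = 0.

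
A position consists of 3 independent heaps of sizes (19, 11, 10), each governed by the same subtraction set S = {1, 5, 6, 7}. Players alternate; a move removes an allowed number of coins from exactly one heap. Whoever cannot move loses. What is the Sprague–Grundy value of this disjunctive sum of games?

All heaps use S = {1, 5, 6, 7}:
n :  0  1  2  3  4  5  6  7  8  9 10 11 12 13 14 15 16 17 18 19
G :  0  1  0  1  0  1  2  3  2  3  2  3  0  1  0  1  0  1  2  3
Heap A: G(19) = 3.
Heap B: G(11) = 3.
Heap C: G(10) = 2.
Combined Grundy value = 3 ⊕ 3 ⊕ 2 = 2.

2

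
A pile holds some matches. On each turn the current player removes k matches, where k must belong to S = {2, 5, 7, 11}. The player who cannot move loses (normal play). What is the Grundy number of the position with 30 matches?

2

n :  0  1  2  3  4  5  6  7  8  9 10 11 12 13 14 15 16 17 18 19 20 21 22 23 24 25 26 27 28 29 30
G :  0  0  1  1  0  2  1  3  2  2  0  3  1  0  0  1  1  2  2  3  3  2  0  0  1  1  0  2  1  3  2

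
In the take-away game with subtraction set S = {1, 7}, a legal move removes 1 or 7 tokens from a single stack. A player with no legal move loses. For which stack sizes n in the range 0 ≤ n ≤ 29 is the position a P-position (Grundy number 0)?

0, 2, 4, 6, 8, 10, 12, 14, 16, 18, 20, 22, 24, 26, 28

G(0) = 0
G(1) = mex{0} = 1
G(2) = mex{1} = 0
G(3) = mex{0} = 1
G(4) = mex{1} = 0
G(5) = mex{0} = 1
G(6) = mex{1} = 0
G(7) = mex{0,0} = 1
G(8) = mex{1,1} = 0
G(9) = mex{0,0} = 1
G(10) = mex{1,1} = 0
G(11) = mex{0,0} = 1
G(12) = mex{1,1} = 0
G(13) = mex{0,0} = 1
G(14) = mex{1,1} = 0
G(15) = mex{0,0} = 1
G(16) = mex{1,1} = 0
G(17) = mex{0,0} = 1
G(18) = mex{1,1} = 0
G(19) = mex{0,0} = 1
G(20) = mex{1,1} = 0
G(21) = mex{0,0} = 1
G(22) = mex{1,1} = 0
G(23) = mex{0,0} = 1
G(24) = mex{1,1} = 0
G(25) = mex{0,0} = 1
G(26) = mex{1,1} = 0
G(27) = mex{0,0} = 1
G(28) = mex{1,1} = 0
G(29) = mex{0,0} = 1
P-positions are exactly the n with G(n) = 0.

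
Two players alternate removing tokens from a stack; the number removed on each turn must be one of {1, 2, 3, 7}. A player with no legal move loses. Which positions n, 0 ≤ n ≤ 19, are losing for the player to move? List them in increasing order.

n :  0  1  2  3  4  5  6  7  8  9 10 11 12 13 14 15 16 17 18 19
G :  0  1  2  3  0  1  2  3  0  1  2  3  0  1  2  3  0  1  2  3
P-positions are exactly the n with G(n) = 0.

0, 4, 8, 12, 16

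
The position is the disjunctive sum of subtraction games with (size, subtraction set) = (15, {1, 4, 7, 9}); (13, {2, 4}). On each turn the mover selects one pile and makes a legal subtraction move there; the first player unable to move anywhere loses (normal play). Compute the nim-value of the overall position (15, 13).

Pile A, S = {1, 4, 7, 9}:
G(0) = 0
G(1) = mex{0} = 1
G(2) = mex{1} = 0
G(3) = mex{0} = 1
G(4) = mex{1,0} = 2
G(5) = mex{2,1} = 0
G(6) = mex{0,0} = 1
G(7) = mex{1,1,0} = 2
G(8) = mex{2,2,1} = 0
G(9) = mex{0,0,0,0} = 1
G(10) = mex{1,1,1,1} = 0
G(11) = mex{0,2,2,0} = 1
G(12) = mex{1,0,0,1} = 2
G(13) = mex{2,1,1,2} = 0
G(14) = mex{0,0,2,0} = 1
G(15) = mex{1,1,0,1} = 2
G_A(15) = 2.
Pile B, S = {2, 4}:
G(0) = 0
G(1) = mex{} = 0
G(2) = mex{0} = 1
G(3) = mex{0} = 1
G(4) = mex{1,0} = 2
G(5) = mex{1,0} = 2
G(6) = mex{2,1} = 0
G(7) = mex{2,1} = 0
G(8) = mex{0,2} = 1
G(9) = mex{0,2} = 1
G(10) = mex{1,0} = 2
G(11) = mex{1,0} = 2
G(12) = mex{2,1} = 0
G(13) = mex{2,1} = 0
G_B(13) = 0.
Combined Grundy value = 2 ⊕ 0 = 2.

2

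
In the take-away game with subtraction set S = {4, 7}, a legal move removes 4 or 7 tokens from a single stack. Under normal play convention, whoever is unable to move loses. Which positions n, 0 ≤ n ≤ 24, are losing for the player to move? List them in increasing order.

n :  0  1  2  3  4  5  6  7  8  9 10 11 12 13 14 15 16 17 18 19 20 21 22 23 24
G :  0  0  0  0  1  1  1  1  2  2  2  0  0  0  0  1  1  1  1  2  2  2  0  0  0
P-positions are exactly the n with G(n) = 0.

0, 1, 2, 3, 11, 12, 13, 14, 22, 23, 24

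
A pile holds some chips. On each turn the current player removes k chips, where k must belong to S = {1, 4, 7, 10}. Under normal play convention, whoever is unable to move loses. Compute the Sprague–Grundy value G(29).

G(0) = 0
G(1) = mex{0} = 1
G(2) = mex{1} = 0
G(3) = mex{0} = 1
G(4) = mex{1,0} = 2
G(5) = mex{2,1} = 0
G(6) = mex{0,0} = 1
G(7) = mex{1,1,0} = 2
G(8) = mex{2,2,1} = 0
G(9) = mex{0,0,0} = 1
G(10) = mex{1,1,1,0} = 2
G(11) = mex{2,2,2,1} = 0
G(12) = mex{0,0,0,0} = 1
G(13) = mex{1,1,1,1} = 0
G(14) = mex{0,2,2,2} = 1
G(15) = mex{1,0,0,0} = 2
G(16) = mex{2,1,1,1} = 0
G(17) = mex{0,0,2,2} = 1
G(18) = mex{1,1,0,0} = 2
G(19) = mex{2,2,1,1} = 0
G(20) = mex{0,0,0,2} = 1
G(21) = mex{1,1,1,0} = 2
G(22) = mex{2,2,2,1} = 0
G(23) = mex{0,0,0,0} = 1
G(24) = mex{1,1,1,1} = 0
G(25) = mex{0,2,2,2} = 1
G(26) = mex{1,0,0,0} = 2
G(27) = mex{2,1,1,1} = 0
G(28) = mex{0,0,2,2} = 1
G(29) = mex{1,1,0,0} = 2

2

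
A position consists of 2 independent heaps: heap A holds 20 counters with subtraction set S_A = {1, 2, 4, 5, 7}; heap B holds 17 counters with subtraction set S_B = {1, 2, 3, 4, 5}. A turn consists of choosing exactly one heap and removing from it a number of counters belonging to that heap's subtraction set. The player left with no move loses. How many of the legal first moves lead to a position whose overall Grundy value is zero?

Heap A, S = {1, 2, 4, 5, 7}:
n :  0  1  2  3  4  5  6  7  8  9 10 11 12 13 14 15 16 17 18 19 20
G :  0  1  2  0  1  2  0  1  2  0  1  2  0  1  2  0  1  2  0  1  2
G_A(20) = 2.
Heap B, S = {1, 2, 3, 4, 5}:
n :  0  1  2  3  4  5  6  7  8  9 10 11 12 13 14 15 16 17
G :  0  1  2  3  4  5  0  1  2  3  4  5  0  1  2  3  4  5
G_B(17) = 5.
Combined Grundy value = 2 ⊕ 5 = 7.
A winning move leaves total XOR = 0, i.e. changes one component's Grundy value g to g ⊕ X where X is the current total.
Heap A: need g' = 2⊕7 = 5. Options: 20−1→G=1, 20−2→G=0, 20−4→G=1, 20−5→G=0, 20−7→G=1. Hits: 0.
Heap B: need g' = 5⊕7 = 2. Options: 17−1→G=4, 17−2→G=3, 17−3→G=2, 17−4→G=1, 17−5→G=0. Hits: 1.

1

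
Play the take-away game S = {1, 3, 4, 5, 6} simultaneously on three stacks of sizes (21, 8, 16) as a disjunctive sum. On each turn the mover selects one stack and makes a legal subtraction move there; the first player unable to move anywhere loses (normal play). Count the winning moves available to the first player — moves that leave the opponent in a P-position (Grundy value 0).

All stacks use S = {1, 3, 4, 5, 6}:
G(0) = 0
G(1) = mex{0} = 1
G(2) = mex{1} = 0
G(3) = mex{0,0} = 1
G(4) = mex{1,1,0} = 2
G(5) = mex{2,0,1,0} = 3
G(6) = mex{3,1,0,1,0} = 2
G(7) = mex{2,2,1,0,1} = 3
G(8) = mex{3,3,2,1,0} = 4
G(9) = mex{4,2,3,2,1} = 0
G(10) = mex{0,3,2,3,2} = 1
G(11) = mex{1,4,3,2,3} = 0
G(12) = mex{0,0,4,3,2} = 1
G(13) = mex{1,1,0,4,3} = 2
G(14) = mex{2,0,1,0,4} = 3
G(15) = mex{3,1,0,1,0} = 2
G(16) = mex{2,2,1,0,1} = 3
G(17) = mex{3,3,2,1,0} = 4
G(18) = mex{4,2,3,2,1} = 0
G(19) = mex{0,3,2,3,2} = 1
G(20) = mex{1,4,3,2,3} = 0
G(21) = mex{0,0,4,3,2} = 1
Stack A: G(21) = 1.
Stack B: G(8) = 4.
Stack C: G(16) = 3.
Combined Grundy value = 1 ⊕ 4 ⊕ 3 = 6.
A winning move leaves total XOR = 0, i.e. changes one component's Grundy value g to g ⊕ X where X is the current total.
Stack A: need g' = 1⊕6 = 7. Options: 21−1→G=0, 21−3→G=0, 21−4→G=4, 21−5→G=3, 21−6→G=2. Hits: 0.
Stack B: need g' = 4⊕6 = 2. Options: 8−1→G=3, 8−3→G=3, 8−4→G=2, 8−5→G=1, 8−6→G=0. Hits: 1.
Stack C: need g' = 3⊕6 = 5. Options: 16−1→G=2, 16−3→G=2, 16−4→G=1, 16−5→G=0, 16−6→G=1. Hits: 0.

1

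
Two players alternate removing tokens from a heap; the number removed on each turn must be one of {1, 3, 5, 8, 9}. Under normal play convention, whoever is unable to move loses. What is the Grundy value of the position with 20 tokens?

G(0) = 0
G(1) = mex{0} = 1
G(2) = mex{1} = 0
G(3) = mex{0,0} = 1
G(4) = mex{1,1} = 0
G(5) = mex{0,0,0} = 1
G(6) = mex{1,1,1} = 0
G(7) = mex{0,0,0} = 1
G(8) = mex{1,1,1,0} = 2
G(9) = mex{2,0,0,1,0} = 3
G(10) = mex{3,1,1,0,1} = 2
G(11) = mex{2,2,0,1,0} = 3
G(12) = mex{3,3,1,0,1} = 2
G(13) = mex{2,2,2,1,0} = 3
G(14) = mex{3,3,3,0,1} = 2
G(15) = mex{2,2,2,1,0} = 3
G(16) = mex{3,3,3,2,1} = 0
G(17) = mex{0,2,2,3,2} = 1
G(18) = mex{1,3,3,2,3} = 0
G(19) = mex{0,0,2,3,2} = 1
G(20) = mex{1,1,3,2,3} = 0

0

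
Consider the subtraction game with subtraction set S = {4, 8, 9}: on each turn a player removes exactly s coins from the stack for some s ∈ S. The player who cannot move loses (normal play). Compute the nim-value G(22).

2

n :  0  1  2  3  4  5  6  7  8  9 10 11 12 13 14 15 16 17 18 19 20 21 22
G :  0  0  0  0  1  1  1  1  2  2  2  2  3  0  0  0  0  1  1  1  1  2  2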